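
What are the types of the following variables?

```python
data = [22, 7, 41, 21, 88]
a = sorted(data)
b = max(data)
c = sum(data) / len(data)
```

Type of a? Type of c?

sorted() returns list; int / int = float

list, float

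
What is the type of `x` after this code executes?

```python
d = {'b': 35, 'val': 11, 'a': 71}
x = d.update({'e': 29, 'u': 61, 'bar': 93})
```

dict.update() returns None

NoneType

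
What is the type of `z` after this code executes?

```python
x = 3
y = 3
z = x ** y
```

positive int ** positive int = int

int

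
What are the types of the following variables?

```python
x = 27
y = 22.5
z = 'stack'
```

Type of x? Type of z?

x is assigned a bare integer (no decimal point), so it is an int; z is assigned a quoted string literal, so it is a str

int, str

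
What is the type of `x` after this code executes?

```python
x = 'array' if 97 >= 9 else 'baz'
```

Both branches of conditional are str

str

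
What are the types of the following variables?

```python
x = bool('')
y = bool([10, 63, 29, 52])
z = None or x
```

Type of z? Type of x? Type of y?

None or bool returns the bool; bool() returns bool; bool() returns bool

bool, bool, bool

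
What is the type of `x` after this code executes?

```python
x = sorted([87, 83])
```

sorted() always returns list

list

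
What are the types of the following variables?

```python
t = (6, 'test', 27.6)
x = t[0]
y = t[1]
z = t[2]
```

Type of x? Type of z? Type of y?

tuple[0] is int; tuple[2] is float; tuple[1] is str

int, float, str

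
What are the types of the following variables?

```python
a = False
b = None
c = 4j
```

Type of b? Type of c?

b is assigned None, whose type is NoneType; c is assigned 4j, an imaginary literal (j suffix), which has type complex

NoneType, complex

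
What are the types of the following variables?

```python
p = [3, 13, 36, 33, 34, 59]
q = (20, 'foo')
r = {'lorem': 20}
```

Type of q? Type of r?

q is assigned a tuple (parenthesized, comma-separated values); r is assigned a dict literal ({key: value})

tuple, dict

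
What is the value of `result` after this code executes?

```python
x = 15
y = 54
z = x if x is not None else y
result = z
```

x = 15; y = 54; z = 15; result = 15

15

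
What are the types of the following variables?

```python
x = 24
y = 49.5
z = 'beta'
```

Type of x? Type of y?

x is assigned a bare integer (no decimal point), so it is an int; y is assigned a number with a decimal point, so it is a float

int, float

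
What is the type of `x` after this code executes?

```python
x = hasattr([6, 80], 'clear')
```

hasattr() returns bool

bool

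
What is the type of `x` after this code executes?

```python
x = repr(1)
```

repr() returns str

str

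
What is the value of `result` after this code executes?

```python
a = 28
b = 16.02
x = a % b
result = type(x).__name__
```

a is int; b is float; x is float; result = 'float'

'float'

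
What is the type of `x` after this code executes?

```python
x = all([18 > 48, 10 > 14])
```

all() returns bool

bool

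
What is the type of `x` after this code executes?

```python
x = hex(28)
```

hex() returns str representation

str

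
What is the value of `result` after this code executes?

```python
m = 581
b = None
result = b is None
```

m = 581; b = None; result = True

True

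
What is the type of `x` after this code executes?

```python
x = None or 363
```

'or' with None returns the other truthy value

int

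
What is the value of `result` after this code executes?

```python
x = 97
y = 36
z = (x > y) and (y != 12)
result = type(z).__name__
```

x is int; y is int; z is bool; result = 'bool'

'bool'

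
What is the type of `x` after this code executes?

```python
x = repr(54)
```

repr() returns str

str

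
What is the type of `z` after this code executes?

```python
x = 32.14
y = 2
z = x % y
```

float % int = float

float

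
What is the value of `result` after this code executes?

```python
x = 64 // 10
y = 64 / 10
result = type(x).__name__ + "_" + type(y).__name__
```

x is int; y is float; result = 'int_float'

'int_float'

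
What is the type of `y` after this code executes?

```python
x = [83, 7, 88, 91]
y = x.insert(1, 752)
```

list.insert() returns None

NoneType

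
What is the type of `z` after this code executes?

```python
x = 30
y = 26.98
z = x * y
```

int * float = float

float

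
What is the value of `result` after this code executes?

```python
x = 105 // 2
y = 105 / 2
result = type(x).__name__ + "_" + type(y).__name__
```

x is int; y is float; result = 'int_float'

'int_float'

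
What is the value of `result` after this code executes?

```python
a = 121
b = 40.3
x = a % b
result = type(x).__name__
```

a is int; b is float; x is float; result = 'float'

'float'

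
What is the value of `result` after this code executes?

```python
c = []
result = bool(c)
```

c = []; result = False

False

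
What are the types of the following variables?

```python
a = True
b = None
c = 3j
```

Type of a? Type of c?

a is assigned the constant True, which has type bool; c is assigned 3j, an imaginary literal (j suffix), which has type complex

bool, complex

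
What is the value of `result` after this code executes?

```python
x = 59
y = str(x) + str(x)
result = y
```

x = 59; y = '5959'; result = '5959'

'5959'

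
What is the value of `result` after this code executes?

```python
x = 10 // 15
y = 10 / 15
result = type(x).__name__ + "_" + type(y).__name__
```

x is int; y is float; result = 'int_float'

'int_float'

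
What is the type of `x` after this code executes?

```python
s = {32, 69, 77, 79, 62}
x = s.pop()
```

Popping from set[int] returns int

int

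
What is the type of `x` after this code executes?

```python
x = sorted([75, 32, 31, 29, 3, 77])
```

sorted() always returns list

list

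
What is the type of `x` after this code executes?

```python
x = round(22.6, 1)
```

round() with decimal places returns float

float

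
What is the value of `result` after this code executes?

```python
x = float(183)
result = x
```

x = 183.0; result = 183.0

183.0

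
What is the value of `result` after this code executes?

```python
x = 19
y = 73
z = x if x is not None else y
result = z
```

x = 19; y = 73; z = 19; result = 19

19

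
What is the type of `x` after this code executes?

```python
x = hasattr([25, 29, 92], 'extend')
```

hasattr() returns bool

bool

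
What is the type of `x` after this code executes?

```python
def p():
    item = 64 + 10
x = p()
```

Function without return returns None

NoneType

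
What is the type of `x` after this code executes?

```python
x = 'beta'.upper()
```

str.upper() returns str

str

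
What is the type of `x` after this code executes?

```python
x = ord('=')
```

ord() returns int (code point)

int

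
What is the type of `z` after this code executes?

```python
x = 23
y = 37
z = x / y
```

int / int = float

float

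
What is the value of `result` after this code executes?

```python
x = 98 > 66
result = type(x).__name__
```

x is bool; result = 'bool'

'bool'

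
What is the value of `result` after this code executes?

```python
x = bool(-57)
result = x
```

x = True; result = True

True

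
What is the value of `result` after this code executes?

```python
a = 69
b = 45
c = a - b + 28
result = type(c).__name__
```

a is int; b is int; c is int; result = 'int'

'int'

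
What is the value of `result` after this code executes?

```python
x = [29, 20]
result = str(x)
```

x = [29, 20]; result = '[29, 20]'

'[29, 20]'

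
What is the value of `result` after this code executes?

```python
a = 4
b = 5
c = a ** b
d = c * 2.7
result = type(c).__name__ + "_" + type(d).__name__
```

a is int; b is int; c is int; d is float; result = 'int_float'

'int_float'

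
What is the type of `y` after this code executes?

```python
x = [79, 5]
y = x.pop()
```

list.pop() returns the popped element

int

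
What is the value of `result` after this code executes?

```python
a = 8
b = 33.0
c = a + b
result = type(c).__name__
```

a is int; b is float; c is float; result = 'float'

'float'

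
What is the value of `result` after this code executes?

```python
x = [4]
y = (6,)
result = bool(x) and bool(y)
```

x = [4]; y = (6,); result = True

True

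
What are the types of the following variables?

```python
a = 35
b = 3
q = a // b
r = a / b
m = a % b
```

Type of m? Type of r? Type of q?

% of ints returns int; / returns float; // returns int

int, float, int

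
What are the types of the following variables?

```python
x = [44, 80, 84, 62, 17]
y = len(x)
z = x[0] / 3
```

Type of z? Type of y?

int / int = float; len() returns int

float, int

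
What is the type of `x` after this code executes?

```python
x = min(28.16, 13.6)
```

min() of floats returns float

float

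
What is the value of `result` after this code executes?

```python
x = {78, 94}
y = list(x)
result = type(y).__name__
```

x is set; y is list; result = 'list'

'list'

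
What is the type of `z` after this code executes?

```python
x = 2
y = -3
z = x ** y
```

int ** negative = float

float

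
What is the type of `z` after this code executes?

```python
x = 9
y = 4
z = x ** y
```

positive int ** positive int = int

int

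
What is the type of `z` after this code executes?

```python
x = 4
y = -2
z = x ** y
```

int ** negative = float

float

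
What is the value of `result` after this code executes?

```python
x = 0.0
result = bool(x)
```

x = 0.0; result = False

False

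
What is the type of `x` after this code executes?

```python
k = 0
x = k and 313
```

'and' returns first falsy value (0 is int)

int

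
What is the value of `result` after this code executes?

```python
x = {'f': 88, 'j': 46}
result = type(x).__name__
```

x is dict; result = 'dict'

'dict'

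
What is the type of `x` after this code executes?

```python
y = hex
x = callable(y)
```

callable() returns bool

bool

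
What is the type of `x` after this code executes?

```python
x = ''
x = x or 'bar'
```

'or' returns first truthy value (str)

str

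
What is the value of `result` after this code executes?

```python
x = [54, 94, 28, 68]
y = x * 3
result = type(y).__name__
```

x is list; y is list; result = 'list'

'list'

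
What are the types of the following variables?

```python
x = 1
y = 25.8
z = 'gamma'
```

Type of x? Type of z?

x is assigned a bare integer (no decimal point), so it is an int; z is assigned a quoted string literal, so it is a str

int, str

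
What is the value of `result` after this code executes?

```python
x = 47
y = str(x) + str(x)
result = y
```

x = 47; y = '4747'; result = '4747'

'4747'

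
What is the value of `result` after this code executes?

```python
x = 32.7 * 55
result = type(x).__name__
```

x is float; result = 'float'

'float'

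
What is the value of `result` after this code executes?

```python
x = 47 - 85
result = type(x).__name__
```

x is int; result = 'int'

'int'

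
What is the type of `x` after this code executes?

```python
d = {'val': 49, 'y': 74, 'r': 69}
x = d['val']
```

Accessing dict[str, int] with str key returns int

int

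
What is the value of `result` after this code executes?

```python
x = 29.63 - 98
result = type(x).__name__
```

x is float; result = 'float'

'float'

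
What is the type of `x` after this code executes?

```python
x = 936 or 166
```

'or' returns first truthy value (int)

int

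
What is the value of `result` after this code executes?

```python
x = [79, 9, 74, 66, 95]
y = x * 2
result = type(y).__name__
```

x is list; y is list; result = 'list'

'list'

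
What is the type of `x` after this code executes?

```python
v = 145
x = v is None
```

'is' comparison returns bool

bool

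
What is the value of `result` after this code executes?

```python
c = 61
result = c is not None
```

c = 61; result = True

True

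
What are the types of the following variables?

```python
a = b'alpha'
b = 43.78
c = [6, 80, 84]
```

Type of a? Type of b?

a is assigned a bytes literal (b'...' prefix); b is assigned a number with a decimal point, so it is a float

bytes, float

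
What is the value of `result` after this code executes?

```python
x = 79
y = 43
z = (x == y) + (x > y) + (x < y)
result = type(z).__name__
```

x is int; y is int; z is int; result = 'int'

'int'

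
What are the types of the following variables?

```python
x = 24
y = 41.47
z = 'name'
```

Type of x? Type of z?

x is assigned a bare integer (no decimal point), so it is an int; z is assigned a quoted string literal, so it is a str

int, str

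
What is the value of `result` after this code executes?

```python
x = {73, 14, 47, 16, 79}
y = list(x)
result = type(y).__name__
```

x is set; y is list; result = 'list'

'list'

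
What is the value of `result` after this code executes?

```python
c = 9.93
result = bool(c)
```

c = 9.93; result = True

True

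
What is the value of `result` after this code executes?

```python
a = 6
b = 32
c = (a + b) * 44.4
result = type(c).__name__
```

a is int; b is int; c is float; result = 'float'

'float'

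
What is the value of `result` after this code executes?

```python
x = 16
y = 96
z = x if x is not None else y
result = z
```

x = 16; y = 96; z = 16; result = 16

16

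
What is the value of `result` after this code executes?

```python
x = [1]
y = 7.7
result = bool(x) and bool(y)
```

x = [1]; y = 7.7; result = True

True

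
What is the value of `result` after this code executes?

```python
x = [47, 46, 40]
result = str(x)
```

x = [47, 46, 40]; result = '[47, 46, 40]'

'[47, 46, 40]'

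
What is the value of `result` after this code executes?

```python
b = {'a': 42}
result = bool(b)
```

b = {'a': 42}; result = True

True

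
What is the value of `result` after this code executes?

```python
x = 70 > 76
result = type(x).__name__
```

x is bool; result = 'bool'

'bool'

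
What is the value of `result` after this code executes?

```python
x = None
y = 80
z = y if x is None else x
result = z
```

x = None; y = 80; z = 80; result = 80

80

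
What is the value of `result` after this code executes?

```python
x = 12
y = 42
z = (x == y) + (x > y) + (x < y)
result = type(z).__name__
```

x is int; y is int; z is int; result = 'int'

'int'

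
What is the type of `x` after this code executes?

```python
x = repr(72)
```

repr() returns str

str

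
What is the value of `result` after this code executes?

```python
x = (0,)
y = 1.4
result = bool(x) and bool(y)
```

x = (0,); y = 1.4; result = True

True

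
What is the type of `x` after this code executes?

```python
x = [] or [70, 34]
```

'or' returns first truthy value (list)

list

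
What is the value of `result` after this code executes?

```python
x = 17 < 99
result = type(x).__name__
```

x is bool; result = 'bool'

'bool'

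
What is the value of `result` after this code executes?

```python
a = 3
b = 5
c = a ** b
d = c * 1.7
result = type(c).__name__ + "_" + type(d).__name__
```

a is int; b is int; c is int; d is float; result = 'int_float'

'int_float'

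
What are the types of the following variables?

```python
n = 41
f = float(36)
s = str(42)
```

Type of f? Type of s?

f is assigned the result of calling float(), which returns a float; s is assigned the result of calling str(), which returns a str

float, str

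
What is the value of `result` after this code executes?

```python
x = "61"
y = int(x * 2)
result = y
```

x = '61'; y = 6161; result = 6161

6161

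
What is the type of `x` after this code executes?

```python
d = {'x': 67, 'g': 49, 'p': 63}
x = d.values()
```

.values() returns dict_values view

dict_values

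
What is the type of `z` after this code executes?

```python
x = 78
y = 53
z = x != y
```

Comparison returns bool

bool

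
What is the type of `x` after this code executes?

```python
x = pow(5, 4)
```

pow(int, int) returns int

int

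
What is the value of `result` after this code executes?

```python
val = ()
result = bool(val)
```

val = (); result = False

False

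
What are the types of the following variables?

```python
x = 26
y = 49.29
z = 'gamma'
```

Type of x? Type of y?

x is assigned a bare integer (no decimal point), so it is an int; y is assigned a number with a decimal point, so it is a float

int, float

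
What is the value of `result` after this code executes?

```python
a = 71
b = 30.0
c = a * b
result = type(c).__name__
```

a is int; b is float; c is float; result = 'float'

'float'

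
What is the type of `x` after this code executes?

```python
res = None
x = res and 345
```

'and' returns first falsy value (None)

NoneType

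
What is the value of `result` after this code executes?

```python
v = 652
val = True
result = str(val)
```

v = 652; val = True; result = 'True'

'True'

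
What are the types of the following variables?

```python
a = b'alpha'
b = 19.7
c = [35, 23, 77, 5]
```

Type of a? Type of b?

a is assigned a bytes literal (b'...' prefix); b is assigned a number with a decimal point, so it is a float

bytes, float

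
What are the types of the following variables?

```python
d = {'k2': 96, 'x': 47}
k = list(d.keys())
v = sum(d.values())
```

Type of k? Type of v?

list() converts to list; sum of ints is int

list, int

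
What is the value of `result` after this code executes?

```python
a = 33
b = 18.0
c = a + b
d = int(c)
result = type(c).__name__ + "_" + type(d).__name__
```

a is int; b is float; c is float; d is int; result = 'float_int'

'float_int'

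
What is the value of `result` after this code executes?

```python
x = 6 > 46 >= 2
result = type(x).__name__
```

x is bool; result = 'bool'

'bool'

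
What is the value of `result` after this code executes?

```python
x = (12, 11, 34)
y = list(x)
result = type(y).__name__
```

x is tuple; y is list; result = 'list'

'list'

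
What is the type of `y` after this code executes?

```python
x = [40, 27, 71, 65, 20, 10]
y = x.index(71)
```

list.index() returns int

int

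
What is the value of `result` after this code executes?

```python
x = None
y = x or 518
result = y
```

x = None; y = 518; result = 518

518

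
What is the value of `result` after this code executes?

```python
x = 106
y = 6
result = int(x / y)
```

x = 106; y = 6; result = 17

17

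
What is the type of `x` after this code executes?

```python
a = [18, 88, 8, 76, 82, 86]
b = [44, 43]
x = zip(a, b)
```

zip() returns a zip object

zip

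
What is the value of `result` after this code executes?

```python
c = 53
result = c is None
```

c = 53; result = False

False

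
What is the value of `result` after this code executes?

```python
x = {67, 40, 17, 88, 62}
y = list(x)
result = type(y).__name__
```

x is set; y is list; result = 'list'

'list'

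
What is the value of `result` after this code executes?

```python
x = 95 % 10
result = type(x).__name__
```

x is int; result = 'int'

'int'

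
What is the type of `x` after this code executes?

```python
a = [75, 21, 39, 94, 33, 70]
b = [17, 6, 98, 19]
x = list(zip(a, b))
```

list(zip()) returns a list of tuples

list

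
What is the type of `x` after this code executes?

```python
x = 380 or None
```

'or' returns first truthy value

int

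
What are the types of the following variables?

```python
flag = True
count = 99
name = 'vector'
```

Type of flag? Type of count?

flag is assigned the constant True, which has type bool; count is assigned a bare integer (no decimal point), so it is an int

bool, int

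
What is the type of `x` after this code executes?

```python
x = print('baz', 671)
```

print() returns None

NoneType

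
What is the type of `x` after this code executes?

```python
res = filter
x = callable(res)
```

callable() returns bool

bool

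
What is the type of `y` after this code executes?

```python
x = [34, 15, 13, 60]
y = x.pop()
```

list.pop() returns the popped element

int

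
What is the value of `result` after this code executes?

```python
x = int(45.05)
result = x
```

x = 45; result = 45

45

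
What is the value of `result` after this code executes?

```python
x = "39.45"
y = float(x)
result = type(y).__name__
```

x is str; y is float; result = 'float'

'float'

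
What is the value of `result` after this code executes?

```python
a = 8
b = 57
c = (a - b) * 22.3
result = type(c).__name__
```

a is int; b is int; c is float; result = 'float'

'float'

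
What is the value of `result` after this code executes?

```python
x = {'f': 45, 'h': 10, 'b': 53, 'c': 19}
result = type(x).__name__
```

x is dict; result = 'dict'

'dict'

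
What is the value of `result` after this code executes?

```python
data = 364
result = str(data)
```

data = 364; result = '364'

'364'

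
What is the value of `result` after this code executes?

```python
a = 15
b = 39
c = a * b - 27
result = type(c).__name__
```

a is int; b is int; c is int; result = 'int'

'int'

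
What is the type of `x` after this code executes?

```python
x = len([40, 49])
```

len() always returns int

int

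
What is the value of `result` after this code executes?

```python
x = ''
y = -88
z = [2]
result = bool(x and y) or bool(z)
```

x = ''; y = -88; z = [2]; result = True

True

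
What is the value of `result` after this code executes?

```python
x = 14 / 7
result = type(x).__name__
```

x is float; result = 'float'

'float'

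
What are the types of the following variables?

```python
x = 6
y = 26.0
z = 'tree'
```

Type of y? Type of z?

y is assigned a number with a decimal point, so it is a float; z is assigned a quoted string literal, so it is a str

float, str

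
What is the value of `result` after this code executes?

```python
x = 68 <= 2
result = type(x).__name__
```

x is bool; result = 'bool'

'bool'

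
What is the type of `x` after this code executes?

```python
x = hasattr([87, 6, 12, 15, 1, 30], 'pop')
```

hasattr() returns bool

bool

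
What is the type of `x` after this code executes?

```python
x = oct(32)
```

oct() returns str representation

str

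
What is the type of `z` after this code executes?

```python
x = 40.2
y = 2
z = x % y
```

float % int = float

float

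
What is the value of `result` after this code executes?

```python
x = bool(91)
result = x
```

x = True; result = True

True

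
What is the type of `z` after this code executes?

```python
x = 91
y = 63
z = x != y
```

Comparison returns bool

bool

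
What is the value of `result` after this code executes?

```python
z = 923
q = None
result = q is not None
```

z = 923; q = None; result = False

False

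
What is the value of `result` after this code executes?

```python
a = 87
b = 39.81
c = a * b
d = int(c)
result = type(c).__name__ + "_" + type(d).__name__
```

a is int; b is float; c is float; d is int; result = 'float_int'

'float_int'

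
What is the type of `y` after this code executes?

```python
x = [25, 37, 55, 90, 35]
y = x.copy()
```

list.copy() returns list

list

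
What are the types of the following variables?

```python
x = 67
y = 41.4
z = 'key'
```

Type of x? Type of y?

x is assigned a bare integer (no decimal point), so it is an int; y is assigned a number with a decimal point, so it is a float

int, float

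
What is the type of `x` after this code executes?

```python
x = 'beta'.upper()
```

str.upper() returns str

str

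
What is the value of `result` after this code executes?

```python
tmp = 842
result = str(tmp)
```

tmp = 842; result = '842'

'842'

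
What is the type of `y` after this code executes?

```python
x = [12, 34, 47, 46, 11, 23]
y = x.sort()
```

list.sort() returns None (mutates in place)

NoneType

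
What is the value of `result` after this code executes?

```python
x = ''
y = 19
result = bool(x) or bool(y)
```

x = ''; y = 19; result = True

True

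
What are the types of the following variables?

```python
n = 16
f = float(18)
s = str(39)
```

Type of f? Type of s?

f is assigned the result of calling float(), which returns a float; s is assigned the result of calling str(), which returns a str

float, str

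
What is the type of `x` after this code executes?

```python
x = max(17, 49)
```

max() of ints returns int

int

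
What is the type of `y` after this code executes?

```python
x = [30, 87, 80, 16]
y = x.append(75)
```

list.append() returns None (mutates in place)

NoneType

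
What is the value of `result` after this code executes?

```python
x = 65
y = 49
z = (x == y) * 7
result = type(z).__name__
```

x is int; y is int; z is int; result = 'int'

'int'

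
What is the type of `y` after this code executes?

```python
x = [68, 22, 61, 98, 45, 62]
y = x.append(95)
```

list.append() returns None (mutates in place)

NoneType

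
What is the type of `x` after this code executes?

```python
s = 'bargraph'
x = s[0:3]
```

Slicing a str returns str

str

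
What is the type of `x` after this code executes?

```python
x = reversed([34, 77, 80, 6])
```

reversed() on a list returns list_reverseiterator

list_reverseiterator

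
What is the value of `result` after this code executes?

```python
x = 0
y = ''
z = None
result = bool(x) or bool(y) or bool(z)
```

x = 0; y = ''; z = None; result = False

False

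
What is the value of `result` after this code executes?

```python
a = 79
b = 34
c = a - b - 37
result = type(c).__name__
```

a is int; b is int; c is int; result = 'int'

'int'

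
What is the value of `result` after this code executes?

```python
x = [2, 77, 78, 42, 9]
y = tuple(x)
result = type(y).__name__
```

x is list; y is tuple; result = 'tuple'

'tuple'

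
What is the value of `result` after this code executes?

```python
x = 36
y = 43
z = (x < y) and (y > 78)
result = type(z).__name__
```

x is int; y is int; z is bool; result = 'bool'

'bool'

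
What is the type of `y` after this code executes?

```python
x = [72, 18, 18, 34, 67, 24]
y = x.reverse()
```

list.reverse() returns None

NoneType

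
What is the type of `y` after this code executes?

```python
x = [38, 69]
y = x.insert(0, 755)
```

list.insert() returns None

NoneType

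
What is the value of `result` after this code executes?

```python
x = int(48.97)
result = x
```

x = 48; result = 48

48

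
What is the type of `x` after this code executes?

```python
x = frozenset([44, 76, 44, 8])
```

frozenset() returns frozenset

frozenset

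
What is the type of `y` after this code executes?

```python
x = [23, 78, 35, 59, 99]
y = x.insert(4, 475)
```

list.insert() returns None

NoneType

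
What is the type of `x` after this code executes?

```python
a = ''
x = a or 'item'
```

'or' returns first truthy value (str)

str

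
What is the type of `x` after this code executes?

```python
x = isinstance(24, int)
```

isinstance() returns bool

bool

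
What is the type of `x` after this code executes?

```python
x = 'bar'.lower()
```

str.lower() returns str

str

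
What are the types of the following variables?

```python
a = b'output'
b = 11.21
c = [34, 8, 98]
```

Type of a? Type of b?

a is assigned a bytes literal (b'...' prefix); b is assigned a number with a decimal point, so it is a float

bytes, float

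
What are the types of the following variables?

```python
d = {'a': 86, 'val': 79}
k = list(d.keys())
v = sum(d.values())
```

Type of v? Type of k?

sum of ints is int; list() converts to list

int, list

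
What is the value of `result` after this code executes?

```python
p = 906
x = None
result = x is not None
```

p = 906; x = None; result = False

False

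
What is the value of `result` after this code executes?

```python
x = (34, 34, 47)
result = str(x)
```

x = (34, 34, 47); result = '(34, 34, 47)'

'(34, 34, 47)'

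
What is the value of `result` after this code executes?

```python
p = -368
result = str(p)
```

p = -368; result = '-368'

'-368'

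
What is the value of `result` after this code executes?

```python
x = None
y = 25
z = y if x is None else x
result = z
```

x = None; y = 25; z = 25; result = 25

25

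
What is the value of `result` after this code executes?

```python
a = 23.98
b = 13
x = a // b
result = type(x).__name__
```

a is float; b is int; x is float; result = 'float'

'float'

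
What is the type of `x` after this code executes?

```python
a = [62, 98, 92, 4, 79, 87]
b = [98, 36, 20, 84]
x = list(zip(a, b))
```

list(zip()) returns a list of tuples

list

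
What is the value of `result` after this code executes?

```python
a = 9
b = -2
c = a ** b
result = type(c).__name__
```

a is int; b is int; c is float; result = 'float'

'float'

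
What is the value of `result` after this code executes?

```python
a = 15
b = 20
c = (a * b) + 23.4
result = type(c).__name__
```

a is int; b is int; c is float; result = 'float'

'float'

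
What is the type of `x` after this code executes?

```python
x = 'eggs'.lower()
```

str.lower() returns str

str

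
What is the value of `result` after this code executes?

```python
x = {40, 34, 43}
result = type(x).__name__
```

x is set; result = 'set'

'set'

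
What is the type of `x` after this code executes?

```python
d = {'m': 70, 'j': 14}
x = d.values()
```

.values() returns dict_values view

dict_values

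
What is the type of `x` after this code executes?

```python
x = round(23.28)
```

round() with no decimal places returns int

int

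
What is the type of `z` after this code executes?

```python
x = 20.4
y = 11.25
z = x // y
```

float // float = float

float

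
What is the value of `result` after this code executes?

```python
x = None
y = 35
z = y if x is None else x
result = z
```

x = None; y = 35; z = 35; result = 35

35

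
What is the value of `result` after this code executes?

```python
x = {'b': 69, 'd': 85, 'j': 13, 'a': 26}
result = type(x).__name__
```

x is dict; result = 'dict'

'dict'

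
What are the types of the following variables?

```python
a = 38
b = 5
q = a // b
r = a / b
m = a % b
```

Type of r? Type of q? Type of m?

/ returns float; // returns int; % of ints returns int

float, int, int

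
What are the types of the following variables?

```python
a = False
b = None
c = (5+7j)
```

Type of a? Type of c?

a is assigned the constant False, which has type bool; c is assigned (5+7j), an int plus an imaginary literal (j suffix), which evaluates to complex

bool, complex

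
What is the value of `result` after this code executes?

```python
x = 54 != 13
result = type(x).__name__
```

x is bool; result = 'bool'

'bool'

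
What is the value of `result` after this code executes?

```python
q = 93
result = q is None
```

q = 93; result = False

False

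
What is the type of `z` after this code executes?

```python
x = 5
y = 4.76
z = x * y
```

int * float = float

float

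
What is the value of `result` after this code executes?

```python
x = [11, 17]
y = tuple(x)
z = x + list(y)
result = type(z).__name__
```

x is list; y is tuple; z is list; result = 'list'

'list'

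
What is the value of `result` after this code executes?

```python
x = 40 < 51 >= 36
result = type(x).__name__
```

x is bool; result = 'bool'

'bool'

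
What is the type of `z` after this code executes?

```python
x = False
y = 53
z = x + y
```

bool + int = int (bool is subclass of int)

int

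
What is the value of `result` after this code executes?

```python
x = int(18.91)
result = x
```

x = 18; result = 18

18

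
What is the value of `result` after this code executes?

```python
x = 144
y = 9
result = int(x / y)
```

x = 144; y = 9; result = 16

16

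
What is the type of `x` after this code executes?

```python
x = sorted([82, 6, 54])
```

sorted() always returns list

list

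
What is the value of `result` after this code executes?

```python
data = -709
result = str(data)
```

data = -709; result = '-709'

'-709'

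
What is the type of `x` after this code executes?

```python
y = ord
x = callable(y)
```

callable() returns bool

bool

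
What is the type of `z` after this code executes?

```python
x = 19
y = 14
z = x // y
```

int // int = int

int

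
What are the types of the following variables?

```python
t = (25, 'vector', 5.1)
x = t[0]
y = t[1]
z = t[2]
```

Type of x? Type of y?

tuple[0] is int; tuple[1] is str

int, str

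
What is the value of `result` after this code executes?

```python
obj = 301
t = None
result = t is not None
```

obj = 301; t = None; result = False

False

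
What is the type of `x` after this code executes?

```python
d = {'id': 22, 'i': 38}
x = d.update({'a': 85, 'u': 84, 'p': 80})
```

dict.update() returns None

NoneType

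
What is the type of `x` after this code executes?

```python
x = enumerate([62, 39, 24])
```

enumerate() returns an enumerate object

enumerate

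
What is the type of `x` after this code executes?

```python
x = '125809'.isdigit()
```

str.isdigit() returns bool

bool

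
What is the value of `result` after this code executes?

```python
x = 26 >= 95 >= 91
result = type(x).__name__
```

x is bool; result = 'bool'

'bool'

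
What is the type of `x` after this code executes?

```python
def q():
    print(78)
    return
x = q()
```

Bare return returns None

NoneType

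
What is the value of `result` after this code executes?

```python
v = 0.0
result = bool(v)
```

v = 0.0; result = False

False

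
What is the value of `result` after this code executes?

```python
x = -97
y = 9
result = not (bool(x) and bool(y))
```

x = -97; y = 9; result = False

False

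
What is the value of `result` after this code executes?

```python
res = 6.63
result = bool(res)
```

res = 6.63; result = True

True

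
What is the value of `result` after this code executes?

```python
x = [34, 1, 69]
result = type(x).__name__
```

x is list; result = 'list'

'list'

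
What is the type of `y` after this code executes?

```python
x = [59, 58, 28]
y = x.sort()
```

list.sort() returns None (mutates in place)

NoneType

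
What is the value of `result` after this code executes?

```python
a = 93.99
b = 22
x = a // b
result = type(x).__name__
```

a is float; b is int; x is float; result = 'float'

'float'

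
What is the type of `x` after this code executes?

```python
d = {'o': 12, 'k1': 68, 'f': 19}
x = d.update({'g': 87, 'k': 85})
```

dict.update() returns None

NoneType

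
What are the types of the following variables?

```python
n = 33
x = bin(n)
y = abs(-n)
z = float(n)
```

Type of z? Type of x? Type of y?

float() returns float; bin() returns str; abs() of int returns int

float, str, int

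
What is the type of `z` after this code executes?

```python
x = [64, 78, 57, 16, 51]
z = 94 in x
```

'in' operator returns bool

bool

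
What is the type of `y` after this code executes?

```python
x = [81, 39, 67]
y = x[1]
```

Indexing list[int] returns int

int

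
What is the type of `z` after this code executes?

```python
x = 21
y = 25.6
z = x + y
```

int + float = float

float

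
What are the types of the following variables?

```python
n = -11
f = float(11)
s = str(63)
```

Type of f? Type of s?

f is assigned the result of calling float(), which returns a float; s is assigned the result of calling str(), which returns a str

float, str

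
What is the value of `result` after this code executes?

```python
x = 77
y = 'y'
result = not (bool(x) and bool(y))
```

x = 77; y = 'y'; result = False

False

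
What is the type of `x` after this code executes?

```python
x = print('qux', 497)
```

print() returns None

NoneType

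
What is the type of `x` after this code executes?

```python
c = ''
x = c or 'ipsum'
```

'or' returns first truthy value (str)

str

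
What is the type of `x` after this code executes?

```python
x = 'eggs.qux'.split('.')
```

str.split() returns list

list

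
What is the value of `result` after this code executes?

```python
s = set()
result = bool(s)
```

s = set(); result = False

False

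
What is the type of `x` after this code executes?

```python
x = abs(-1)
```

abs() of int returns int

int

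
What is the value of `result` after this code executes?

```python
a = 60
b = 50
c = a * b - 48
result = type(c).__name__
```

a is int; b is int; c is int; result = 'int'

'int'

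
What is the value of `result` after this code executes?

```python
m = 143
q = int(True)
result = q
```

m = 143; q = 1; result = 1

1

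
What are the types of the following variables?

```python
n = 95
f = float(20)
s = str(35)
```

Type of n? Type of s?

n is assigned a bare integer (no decimal point), so it is an int; s is assigned the result of calling str(), which returns a str

int, str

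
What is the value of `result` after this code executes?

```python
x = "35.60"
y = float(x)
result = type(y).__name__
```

x is str; y is float; result = 'float'

'float'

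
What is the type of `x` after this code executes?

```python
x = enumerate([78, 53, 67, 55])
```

enumerate() returns an enumerate object

enumerate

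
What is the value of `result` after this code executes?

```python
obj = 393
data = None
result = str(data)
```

obj = 393; data = None; result = 'None'

'None'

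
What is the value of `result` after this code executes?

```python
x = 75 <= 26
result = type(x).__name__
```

x is bool; result = 'bool'

'bool'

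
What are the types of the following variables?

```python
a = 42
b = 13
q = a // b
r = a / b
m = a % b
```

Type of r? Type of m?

/ returns float; % of ints returns int

float, int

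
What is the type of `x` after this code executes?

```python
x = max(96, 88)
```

max() of ints returns int

int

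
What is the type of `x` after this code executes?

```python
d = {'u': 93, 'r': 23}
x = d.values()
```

.values() returns dict_values view

dict_values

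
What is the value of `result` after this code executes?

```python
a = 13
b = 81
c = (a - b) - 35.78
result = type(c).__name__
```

a is int; b is int; c is float; result = 'float'

'float'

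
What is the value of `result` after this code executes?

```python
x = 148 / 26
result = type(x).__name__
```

x is float; result = 'float'

'float'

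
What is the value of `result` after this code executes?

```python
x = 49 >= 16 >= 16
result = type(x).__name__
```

x is bool; result = 'bool'

'bool'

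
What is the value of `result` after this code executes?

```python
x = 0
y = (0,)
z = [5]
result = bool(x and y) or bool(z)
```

x = 0; y = (0,); z = [5]; result = True

True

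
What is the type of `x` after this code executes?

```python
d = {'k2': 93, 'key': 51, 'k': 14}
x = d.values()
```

.values() returns dict_values view

dict_values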